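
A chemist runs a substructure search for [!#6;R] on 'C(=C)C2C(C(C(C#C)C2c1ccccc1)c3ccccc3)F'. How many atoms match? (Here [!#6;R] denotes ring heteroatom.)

The query [!#6;R] means: non-carbon atom that is part of a ring.
Check the 22 heavy atoms by environment: 5× C (in 5-ring) → no; 12× c (aromatic, in 6-ring) → no; 4× C (acyclic) → no; 1× F (acyclic) → no.
No environment satisfies the query, so 0 matching atoms.

0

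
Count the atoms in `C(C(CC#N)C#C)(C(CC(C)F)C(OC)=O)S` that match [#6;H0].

The query [#6;H0] means: any carbon with no attached hydrogen.
Check the 17 heavy atoms by environment: 2× C (H3) → no; 5× C (H1) → no; 2× C (H2) → no; 3× C (H0) → match; 1× N (H0) → no; 1× S (H1) → no; 1× F (H0) → no; 2× O (H0) → no.
That gives 3 matching atoms.

3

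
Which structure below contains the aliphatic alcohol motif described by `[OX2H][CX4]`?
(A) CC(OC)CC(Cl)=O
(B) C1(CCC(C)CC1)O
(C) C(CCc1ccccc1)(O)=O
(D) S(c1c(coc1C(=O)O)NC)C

B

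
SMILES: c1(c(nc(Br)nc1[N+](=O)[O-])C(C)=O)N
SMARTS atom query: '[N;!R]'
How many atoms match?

2

The query [N;!R] means: aliphatic nitrogen not in a ring.
Check the 14 heavy atoms by environment: 2× n (aromatic, in 6-ring) → no; 4× c (aromatic, in 6-ring) → no; 1× N (charge +1, acyclic) → match; 1× O (charge -1, acyclic) → no; 2× O (acyclic) → no; 2× C (acyclic) → no; 1× N (acyclic) → match; 1× Br (acyclic) → no.
Summing the matching environments: 1 + 1 = 2 matching atoms.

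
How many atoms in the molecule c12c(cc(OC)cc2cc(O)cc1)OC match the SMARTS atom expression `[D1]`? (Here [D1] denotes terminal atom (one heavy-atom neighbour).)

3

Check the 15 heavy atoms by environment: 5× c (aromatic, D3) → no; 5× c (aromatic, D2) → no; 2× O (D2) → no; 2× C (D1) → match; 1× O (D1) → match.
Summing the matching environments: 2 + 1 = 3 matching atoms.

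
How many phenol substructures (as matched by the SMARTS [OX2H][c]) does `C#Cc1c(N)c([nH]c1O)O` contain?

[OX2H][c] is the SMARTS for a phenol: a hydroxyl oxygen attached to an aromatic carbon.
The molecule carries 2 separate instances of a hydroxyl group (-OH) meeting every constraint; each maps to a distinct set of atoms, giving 2 matches.

2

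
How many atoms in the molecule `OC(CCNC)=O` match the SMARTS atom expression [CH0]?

1

The query [CH0] means: aliphatic carbon with no attached hydrogen.
Check the 7 heavy atoms by environment: 2× C (H2) → no; 1× C (H0) → match; 1× O (H0) → no; 1× O (H1) → no; 1× N (H1) → no; 1× C (H3) → no.
That gives 1 matching atom.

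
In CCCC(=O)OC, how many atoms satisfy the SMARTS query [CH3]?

2

The query [CH3] means: aliphatic carbon with exactly three hydrogens.
Check the 7 heavy atoms by environment: 2× C (H2) → no; 2× C (H3) → match; 1× C (H0) → no; 2× O (H0) → no.
That gives 2 matching atoms.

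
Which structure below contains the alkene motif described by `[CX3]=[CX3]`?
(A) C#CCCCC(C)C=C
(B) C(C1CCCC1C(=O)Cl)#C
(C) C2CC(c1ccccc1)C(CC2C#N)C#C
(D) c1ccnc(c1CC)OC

[CX3]=[CX3] describes a non-aromatic C=C double bond between two sp2 carbons (an alkene).
(A) contains a vinyl group (-CH=CH2), which satisfies every atom and bond constraint.
(B) has an ethynyl group (-C#CH) but the C-C bond is a triple bond, not a double bond.
(C) has an ethynyl group (-C#CH) but the C-C bond is a triple bond, not a double bond.
(D) has an ethyl group (-CH2CH3) but its C-C bond is a single bond between CX4 carbons, not CX3=CX3.
So the answer is (A).

A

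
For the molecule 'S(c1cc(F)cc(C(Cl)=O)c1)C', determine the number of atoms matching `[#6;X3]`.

The query [#6;X3] means: any carbon (aromatic or not) with three total connections.
Check the 12 heavy atoms by environment: 6× c (aromatic, X3) → match; 1× C (X3) → match; 1× O (X1) → no; 1× Cl (X1) → no; 1× F (X1) → no; 1× S (X2) → no; 1× C (X4) → no.
Summing the matching environments: 6 + 1 = 7 matching atoms.

7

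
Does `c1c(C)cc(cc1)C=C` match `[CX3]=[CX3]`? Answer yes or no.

The pattern [CX3]=[CX3] describes a non-aromatic C=C double bond between two sp2 carbons — an alkene.
The molecule carries a vinyl group (-CH=CH2), whose atoms satisfy every constraint of the query, so the pattern matches.

Yes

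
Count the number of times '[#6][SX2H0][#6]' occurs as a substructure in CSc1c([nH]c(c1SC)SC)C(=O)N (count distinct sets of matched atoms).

[#6][SX2H0][#6] is the SMARTS for a thioether: an aliphatic sulfur bridging two carbons with no H on the sulfur.
The molecule carries 3 separate instances of a methylthio ether (-SCH3) meeting every constraint; each maps to a distinct set of atoms, giving 3 matches.

3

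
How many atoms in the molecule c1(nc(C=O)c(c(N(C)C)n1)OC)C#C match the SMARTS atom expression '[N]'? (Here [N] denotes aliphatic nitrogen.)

Check the 15 heavy atoms by environment: 2× n (aromatic) → no; 4× c (aromatic) → no; 6× C → no; 2× O → no; 1× N → match.
That gives 1 matching atom.

1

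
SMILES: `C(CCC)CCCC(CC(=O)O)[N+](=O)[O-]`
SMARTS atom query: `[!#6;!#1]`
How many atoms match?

Check the 15 heavy atoms by environment: 10× C → no; 1× N (charge +1) → match; 1× O (charge -1) → match; 3× O → match.
Summing the matching environments: 1 + 1 + 3 = 5 matching atoms.

5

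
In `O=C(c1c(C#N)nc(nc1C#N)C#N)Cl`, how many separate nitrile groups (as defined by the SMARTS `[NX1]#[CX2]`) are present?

3

[NX1]#[CX2] is the SMARTS for a nitrile: a nitrogen triple-bonded to a two-connected carbon.
The molecule carries 3 separate instances of a nitrile (-C#N) meeting every constraint; each maps to a distinct set of atoms, giving 3 matches.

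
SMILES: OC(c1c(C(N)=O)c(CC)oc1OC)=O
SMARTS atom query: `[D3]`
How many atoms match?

6

The query [D3] means: atom with exactly three heavy-atom neighbours.
Check the 15 heavy atoms by environment: 1× o (aromatic, D2) → no; 4× c (aromatic, D3) → match; 2× C (D3) → match; 3× O (D1) → no; 1× N (D1) → no; 1× C (D2) → no; 2× C (D1) → no; 1× O (D2) → no.
Summing the matching environments: 4 + 2 = 6 matching atoms.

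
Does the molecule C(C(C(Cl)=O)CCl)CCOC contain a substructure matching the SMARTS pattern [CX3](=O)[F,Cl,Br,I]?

Yes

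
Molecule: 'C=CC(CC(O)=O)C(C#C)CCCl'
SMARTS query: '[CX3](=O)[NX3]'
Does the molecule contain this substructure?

No

The pattern [CX3](=O)[NX3] describes a carbonyl carbon bonded to a trivalent nitrogen — an amide.
The closest candidate here is a carboxylic acid group (-C(=O)OH), but the carbonyl is bonded to O, not to an NX3 nitrogen. No other fragment satisfies the full query, so there is no match.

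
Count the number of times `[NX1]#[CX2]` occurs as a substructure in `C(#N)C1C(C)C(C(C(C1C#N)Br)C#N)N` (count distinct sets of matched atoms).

3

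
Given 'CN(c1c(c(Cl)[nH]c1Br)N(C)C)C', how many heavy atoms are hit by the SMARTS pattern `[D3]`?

6

The query [D3] means: atom with exactly three heavy-atom neighbours.
Check the 13 heavy atoms by environment: 1× n (aromatic, D2) → no; 4× c (aromatic, D3) → match; 1× Cl (D1) → no; 1× Br (D1) → no; 2× N (D3) → match; 4× C (D1) → no.
Summing the matching environments: 4 + 2 = 6 matching atoms.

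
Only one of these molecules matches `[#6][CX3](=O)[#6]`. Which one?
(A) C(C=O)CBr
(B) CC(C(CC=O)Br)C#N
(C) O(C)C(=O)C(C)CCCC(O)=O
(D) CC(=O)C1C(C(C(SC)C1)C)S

D

[#6][CX3](=O)[#6] describes a carbonyl carbon (no H) flanked by two carbons (a ketone).
(A) has an aldehyde (-CHO) but the carbonyl carbon has H1, so it is not flanked by two carbons.
(B) has an aldehyde (-CHO) but the carbonyl carbon has H1, so it is not flanked by two carbons.
(C) has a methyl-ester group (-C(=O)OCH3) but one neighbour of the carbonyl carbon is O, not C.
(D) contains an acetyl/ketone group (-C(=O)CH3), which satisfies every atom and bond constraint.
So the answer is (D).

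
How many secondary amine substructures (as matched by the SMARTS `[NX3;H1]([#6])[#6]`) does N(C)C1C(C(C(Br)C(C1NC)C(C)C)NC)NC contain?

4

[NX3;H1]([#6])[#6] is the SMARTS for a secondary amine: a trivalent nitrogen with one H, bonded to two carbons.
The molecule carries 4 separate instances of an N-methylamino group (-NHCH3) meeting every constraint; each maps to a distinct set of atoms, giving 4 matches.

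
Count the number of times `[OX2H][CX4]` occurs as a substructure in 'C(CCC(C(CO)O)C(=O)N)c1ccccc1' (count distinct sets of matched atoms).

2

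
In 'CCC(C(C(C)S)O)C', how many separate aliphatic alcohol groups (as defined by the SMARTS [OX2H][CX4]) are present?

1

[OX2H][CX4] is the SMARTS for an aliphatic alcohol: a hydroxyl oxygen bound to an sp3 (X4) carbon.
Exactly one fragment in the molecule meets all constraints, giving 1 match.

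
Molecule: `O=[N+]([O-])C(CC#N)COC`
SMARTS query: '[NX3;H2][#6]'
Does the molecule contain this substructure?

No

The pattern [NX3;H2][#6] describes a trivalent nitrogen with two H attached to carbon — a primary amine.
The closest candidate here is a nitrile (-C#N), but the nitrogen is NX1 (triple-bonded), not NX3 with two H. No other fragment satisfies the full query, so there is no match.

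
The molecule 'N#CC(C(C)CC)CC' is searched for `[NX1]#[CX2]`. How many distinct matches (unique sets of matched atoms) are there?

1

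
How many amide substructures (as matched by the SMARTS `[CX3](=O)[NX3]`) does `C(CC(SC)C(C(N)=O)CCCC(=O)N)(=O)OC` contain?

[CX3](=O)[NX3] is the SMARTS for an amide: a carbonyl carbon bonded to a trivalent nitrogen.
The molecule carries 2 separate instances of a primary amide (-C(=O)NH2) meeting every constraint; each maps to a distinct set of atoms, giving 2 matches.

2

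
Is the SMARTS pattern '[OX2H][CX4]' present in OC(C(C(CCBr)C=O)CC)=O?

No

The pattern [OX2H][CX4] describes a hydroxyl oxygen bound to an sp3 (X4) carbon — an aliphatic alcohol.
The closest candidate here is a carboxylic acid group (-C(=O)OH), but the -OH is on a CX3 carbonyl carbon, not a CX4 carbon. No other fragment satisfies the full query, so there is no match.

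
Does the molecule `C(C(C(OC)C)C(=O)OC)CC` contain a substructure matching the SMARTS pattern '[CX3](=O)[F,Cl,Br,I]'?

No

The pattern [CX3](=O)[F,Cl,Br,I] describes a carbonyl carbon bonded to a halogen — an acyl halide.
The closest candidate here is a methyl-ester group (-C(=O)OCH3), but the carbonyl is bonded to -O-C, not to a halogen. No other fragment satisfies the full query, so there is no match.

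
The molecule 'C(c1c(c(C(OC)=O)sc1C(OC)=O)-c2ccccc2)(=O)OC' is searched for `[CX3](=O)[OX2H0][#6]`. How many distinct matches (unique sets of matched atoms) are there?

[CX3](=O)[OX2H0][#6] is the SMARTS for an ester: a carbonyl carbon bonded to an oxygen that is itself bonded to carbon (no H on that O).
The molecule carries 3 separate instances of a methyl-ester group (-C(=O)OCH3) meeting every constraint; each maps to a distinct set of atoms, giving 3 matches.

3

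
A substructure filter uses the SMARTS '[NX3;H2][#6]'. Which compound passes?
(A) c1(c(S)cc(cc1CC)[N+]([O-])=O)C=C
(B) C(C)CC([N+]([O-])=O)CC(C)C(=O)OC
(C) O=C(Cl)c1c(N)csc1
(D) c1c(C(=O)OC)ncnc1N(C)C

C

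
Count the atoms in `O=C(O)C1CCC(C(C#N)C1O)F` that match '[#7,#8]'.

Check the 13 heavy atoms by environment: 8× C → no; 1× N → match; 3× O → match; 1× F → no.
Summing the matching environments: 1 + 3 = 4 matching atoms.

4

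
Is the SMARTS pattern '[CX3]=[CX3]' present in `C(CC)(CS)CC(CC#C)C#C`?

No

The pattern [CX3]=[CX3] describes a non-aromatic C=C double bond between two sp2 carbons — an alkene.
The closest candidate here is an ethyl group (-CH2CH3), but its C-C bond is a single bond between CX4 carbons, not CX3=CX3. No other fragment satisfies the full query, so there is no match.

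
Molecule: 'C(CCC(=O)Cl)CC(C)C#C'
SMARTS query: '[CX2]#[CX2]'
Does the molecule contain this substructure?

The pattern [CX2]#[CX2] describes a carbon-carbon triple bond — an alkyne.
The molecule carries an ethynyl group (-C#CH), whose atoms satisfy every constraint of the query, so the pattern matches.

Yes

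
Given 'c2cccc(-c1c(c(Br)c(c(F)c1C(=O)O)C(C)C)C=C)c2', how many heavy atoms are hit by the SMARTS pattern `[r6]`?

12

Check the 22 heavy atoms by environment: 12× c (aromatic, in 6-ring) → match; 1× Br (acyclic) → no; 1× F (acyclic) → no; 6× C (acyclic) → no; 2× O (acyclic) → no.
That gives 12 matching atoms.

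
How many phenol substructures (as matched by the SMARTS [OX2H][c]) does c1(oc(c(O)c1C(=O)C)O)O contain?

3

[OX2H][c] is the SMARTS for a phenol: a hydroxyl oxygen attached to an aromatic carbon.
The molecule carries 3 separate instances of a hydroxyl group (-OH) meeting every constraint; each maps to a distinct set of atoms, giving 3 matches.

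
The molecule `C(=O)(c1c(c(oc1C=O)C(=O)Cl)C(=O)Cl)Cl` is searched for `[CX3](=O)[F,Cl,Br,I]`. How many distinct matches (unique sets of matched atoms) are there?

[CX3](=O)[F,Cl,Br,I] is the SMARTS for an acyl halide: a carbonyl carbon bonded to a halogen.
The molecule carries 3 separate instances of an acyl chloride (-C(=O)Cl) meeting every constraint; each maps to a distinct set of atoms, giving 3 matches.

3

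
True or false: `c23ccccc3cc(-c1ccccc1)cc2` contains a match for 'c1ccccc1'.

True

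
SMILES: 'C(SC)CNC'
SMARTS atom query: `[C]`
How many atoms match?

4

The query [C] means: uppercase C matches aliphatic (non-aromatic) carbon only.
Check the 6 heavy atoms by environment: 4× C → match; 1× N → no; 1× S → no.
That gives 4 matching atoms.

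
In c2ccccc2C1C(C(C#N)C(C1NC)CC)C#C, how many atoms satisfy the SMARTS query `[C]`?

Check the 19 heavy atoms by environment: 11× C → match; 6× c (aromatic) → no; 2× N → no.
That gives 11 matching atoms.

11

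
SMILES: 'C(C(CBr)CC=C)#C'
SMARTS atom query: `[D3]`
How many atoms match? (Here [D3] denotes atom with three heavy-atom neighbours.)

1

Check the 8 heavy atoms by environment: 4× C (D2) → no; 1× C (D3) → match; 2× C (D1) → no; 1× Br (D1) → no.
That gives 1 matching atom.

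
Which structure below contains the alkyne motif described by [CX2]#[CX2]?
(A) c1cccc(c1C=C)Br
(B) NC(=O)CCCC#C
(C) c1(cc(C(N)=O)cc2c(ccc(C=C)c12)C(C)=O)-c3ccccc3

[CX2]#[CX2] describes a carbon-carbon triple bond (an alkyne).
(A) has a vinyl group (-CH=CH2) but the C=C is a double bond; both carbons are CX3, not CX2.
(B) contains an ethynyl group (-C#CH), which satisfies every atom and bond constraint.
(C) has a vinyl group (-CH=CH2) but the C=C is a double bond; both carbons are CX3, not CX2.
So the answer is (B).

B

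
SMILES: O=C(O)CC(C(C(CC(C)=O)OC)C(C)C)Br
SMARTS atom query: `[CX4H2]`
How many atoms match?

2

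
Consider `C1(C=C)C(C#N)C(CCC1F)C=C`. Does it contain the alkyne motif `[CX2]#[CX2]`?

No

The pattern [CX2]#[CX2] describes a carbon-carbon triple bond — an alkyne.
The closest candidate here is a vinyl group (-CH=CH2), but the C=C is a double bond; both carbons are CX3, not CX2. No other fragment satisfies the full query, so there is no match.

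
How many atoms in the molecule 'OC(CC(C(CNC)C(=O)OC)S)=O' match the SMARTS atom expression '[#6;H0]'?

Check the 14 heavy atoms by environment: 2× C (H2) → no; 2× C (H1) → no; 1× S (H1) → no; 2× C (H0) → match; 3× O (H0) → no; 1× O (H1) → no; 1× N (H1) → no; 2× C (H3) → no.
That gives 2 matching atoms.

2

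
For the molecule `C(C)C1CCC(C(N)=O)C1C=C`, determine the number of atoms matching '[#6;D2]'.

The query [#6;D2] means: any carbon bonded to exactly two heavy atoms.
Check the 12 heavy atoms by environment: 4× C (D3) → no; 4× C (D2) → match; 2× C (D1) → no; 1× O (D1) → no; 1× N (D1) → no.
That gives 4 matching atoms.

4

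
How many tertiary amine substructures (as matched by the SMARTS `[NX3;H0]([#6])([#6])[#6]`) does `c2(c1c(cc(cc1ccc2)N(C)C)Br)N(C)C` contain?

2

[NX3;H0]([#6])([#6])[#6] is the SMARTS for a tertiary amine: a trivalent nitrogen with no H, bonded to three carbons.
The molecule carries 2 separate instances of a dimethylamino group (-N(CH3)2) meeting every constraint; each maps to a distinct set of atoms, giving 2 matches.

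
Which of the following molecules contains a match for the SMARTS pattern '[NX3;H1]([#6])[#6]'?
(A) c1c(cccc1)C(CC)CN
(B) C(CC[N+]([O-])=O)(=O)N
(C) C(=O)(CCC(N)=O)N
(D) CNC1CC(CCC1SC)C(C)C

[NX3;H1]([#6])[#6] describes a trivalent nitrogen with one H, bonded to two carbons (a secondary amine).
(A) has a primary amino group (-NH2) but the nitrogen has H2 and only one carbon neighbour.
(B) has a primary amide (-C(=O)NH2) but the -C(=O)NH2 nitrogen has H2, not H1.
(C) has a primary amide (-C(=O)NH2) but the -C(=O)NH2 nitrogen has H2, not H1.
(D) contains an N-methylamino group (-NHCH3), which satisfies every atom and bond constraint.
So the answer is (D).

D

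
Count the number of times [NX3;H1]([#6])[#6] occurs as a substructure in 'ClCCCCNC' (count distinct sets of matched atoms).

1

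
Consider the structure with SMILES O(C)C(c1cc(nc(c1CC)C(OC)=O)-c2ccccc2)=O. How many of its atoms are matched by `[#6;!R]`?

6

The query [#6;!R] means: carbon not in any ring.
Check the 22 heavy atoms by environment: 1× n (aromatic, in 6-ring) → no; 11× c (aromatic, in 6-ring) → no; 6× C (acyclic) → match; 4× O (acyclic) → no.
That gives 6 matching atoms.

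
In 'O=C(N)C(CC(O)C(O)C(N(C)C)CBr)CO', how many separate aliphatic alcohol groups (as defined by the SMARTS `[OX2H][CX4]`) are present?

[OX2H][CX4] is the SMARTS for an aliphatic alcohol: a hydroxyl oxygen bound to an sp3 (X4) carbon.
The molecule carries 3 separate instances of a hydroxyl group (-OH) meeting every constraint; each maps to a distinct set of atoms, giving 3 matches.

3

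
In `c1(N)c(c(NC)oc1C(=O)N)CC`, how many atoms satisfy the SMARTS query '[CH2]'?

The query [CH2] means: aliphatic carbon with exactly two hydrogens.
Check the 13 heavy atoms by environment: 1× o (aromatic, H0) → no; 4× c (aromatic, H0) → no; 1× C (H2) → match; 2× C (H3) → no; 2× N (H2) → no; 1× C (H0) → no; 1× O (H0) → no; 1× N (H1) → no.
That gives 1 matching atom.

1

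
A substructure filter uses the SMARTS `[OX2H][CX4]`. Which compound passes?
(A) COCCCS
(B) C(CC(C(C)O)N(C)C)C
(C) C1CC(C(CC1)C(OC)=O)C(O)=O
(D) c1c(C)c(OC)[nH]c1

[OX2H][CX4] describes a hydroxyl oxygen bound to an sp3 (X4) carbon (an aliphatic alcohol).
(A) has a methoxy ether (-OCH3) but the oxygen has H0 (ether), not H1.
(B) contains a hydroxyl group (-OH), which satisfies every atom and bond constraint.
(C) has a carboxylic acid group (-C(=O)OH) but the -OH is on a CX3 carbonyl carbon, not a CX4 carbon.
(D) has a methoxy ether (-OCH3) but the oxygen has H0 (ether), not H1.
So the answer is (B).

B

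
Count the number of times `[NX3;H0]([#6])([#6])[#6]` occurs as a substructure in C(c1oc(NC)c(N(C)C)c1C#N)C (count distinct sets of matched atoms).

[NX3;H0]([#6])([#6])[#6] is the SMARTS for a tertiary amine: a trivalent nitrogen with no H, bonded to three carbons.
Exactly one fragment in the molecule meets all constraints, giving 1 match.

1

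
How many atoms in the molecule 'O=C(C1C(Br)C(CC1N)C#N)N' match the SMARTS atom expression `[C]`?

The query [C] means: uppercase C matches aliphatic (non-aromatic) carbon only.
Check the 12 heavy atoms by environment: 7× C → match; 1× Br → no; 1× O → no; 3× N → no.
That gives 7 matching atoms.

7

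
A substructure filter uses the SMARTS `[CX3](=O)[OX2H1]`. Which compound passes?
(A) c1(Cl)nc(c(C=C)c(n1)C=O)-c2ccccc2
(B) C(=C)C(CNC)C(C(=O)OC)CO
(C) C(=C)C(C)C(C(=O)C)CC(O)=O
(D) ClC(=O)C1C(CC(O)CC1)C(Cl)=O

C

[CX3](=O)[OX2H1] describes an sp2 carbon double-bonded to O and single-bonded to an -OH oxygen (a carboxylic acid).
(A) has an aldehyde (-CHO) but there is no singly-bonded oxygen on the carbonyl carbon.
(B) has a methyl-ester group (-C(=O)OCH3) but the singly-bonded O has no H (OX2H0, not OX2H1).
(C) contains a carboxylic acid group (-C(=O)OH), which satisfies every atom and bond constraint.
(D) has an acyl chloride (-C(=O)Cl) but the carbonyl is bonded to Cl, not to an -OH oxygen.
So the answer is (C).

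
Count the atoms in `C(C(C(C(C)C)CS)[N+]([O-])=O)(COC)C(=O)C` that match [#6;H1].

Check the 17 heavy atoms by environment: 2× C (H2) → no; 4× C (H1) → match; 1× S (H1) → no; 1× C (H0) → no; 3× O (H0) → no; 4× C (H3) → no; 1× N (charge +1, H0) → no; 1× O (charge -1, H0) → no.
That gives 4 matching atoms.

4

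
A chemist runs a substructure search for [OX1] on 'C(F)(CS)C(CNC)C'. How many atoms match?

0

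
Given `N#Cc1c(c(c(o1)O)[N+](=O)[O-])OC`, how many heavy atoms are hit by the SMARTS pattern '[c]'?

4

The query [c] means: lowercase c matches aromatic carbon only.
Check the 13 heavy atoms by environment: 1× o (aromatic) → no; 4× c (aromatic) → match; 3× O → no; 1× N (charge +1) → no; 1× O (charge -1) → no; 2× C → no; 1× N → no.
That gives 4 matching atoms.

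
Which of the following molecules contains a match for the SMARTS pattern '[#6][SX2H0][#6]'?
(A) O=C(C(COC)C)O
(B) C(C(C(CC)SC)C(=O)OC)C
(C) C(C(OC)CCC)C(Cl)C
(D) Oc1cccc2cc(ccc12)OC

B

[#6][SX2H0][#6] describes an aliphatic sulfur bridging two carbons with no H on the sulfur (a thioether).
(A) has a methoxy ether (-OCH3) but the bridging atom is O, not S.
(B) contains a methylthio ether (-SCH3), which satisfies every atom and bond constraint.
(C) has a methoxy ether (-OCH3) but the bridging atom is O, not S.
(D) has a methoxy ether (-OCH3) but the bridging atom is O, not S.
So the answer is (B).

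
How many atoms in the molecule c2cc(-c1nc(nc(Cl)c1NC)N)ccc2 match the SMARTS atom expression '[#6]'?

The query [#6] means: #6 matches any atom with atomic number 6 (carbon, aromatic or aliphatic).
Check the 16 heavy atoms by environment: 2× n (aromatic) → no; 10× c (aromatic) → match; 1× Cl → no; 2× N → no; 1× C → match.
Summing the matching environments: 10 + 1 = 11 matching atoms.

11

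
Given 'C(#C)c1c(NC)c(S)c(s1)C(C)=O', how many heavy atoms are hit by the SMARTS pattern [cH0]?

Check the 13 heavy atoms by environment: 1× s (aromatic, H0) → no; 4× c (aromatic, H0) → match; 1× S (H1) → no; 2× C (H0) → no; 1× O (H0) → no; 2× C (H3) → no; 1× N (H1) → no; 1× C (H1) → no.
That gives 4 matching atoms.

4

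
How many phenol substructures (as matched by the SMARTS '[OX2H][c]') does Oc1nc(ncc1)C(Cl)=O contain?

[OX2H][c] is the SMARTS for a phenol: a hydroxyl oxygen attached to an aromatic carbon.
Exactly one fragment in the molecule meets all constraints, giving 1 match.

1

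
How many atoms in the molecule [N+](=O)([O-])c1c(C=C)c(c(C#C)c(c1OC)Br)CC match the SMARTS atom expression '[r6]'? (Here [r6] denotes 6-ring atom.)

6

Check the 18 heavy atoms by environment: 6× c (aromatic, in 6-ring) → match; 7× C (acyclic) → no; 1× Br (acyclic) → no; 2× O (acyclic) → no; 1× N (charge +1, acyclic) → no; 1× O (charge -1, acyclic) → no.
That gives 6 matching atoms.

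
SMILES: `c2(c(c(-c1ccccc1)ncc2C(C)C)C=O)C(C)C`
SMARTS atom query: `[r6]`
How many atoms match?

The query [r6] means: r6 matches atoms in a six-membered ring.
Check the 20 heavy atoms by environment: 1× n (aromatic, in 6-ring) → match; 11× c (aromatic, in 6-ring) → match; 7× C (acyclic) → no; 1× O (acyclic) → no.
Summing the matching environments: 1 + 11 = 12 matching atoms.

12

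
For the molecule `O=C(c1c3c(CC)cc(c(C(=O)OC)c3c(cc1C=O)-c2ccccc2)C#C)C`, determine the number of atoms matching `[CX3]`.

Check the 29 heavy atoms by environment: 16× c (aromatic, X3) → no; 3× C (X3) → match; 3× O (X1) → no; 1× O (X2) → no; 4× C (X4) → no; 2× C (X2) → no.
That gives 3 matching atoms.

3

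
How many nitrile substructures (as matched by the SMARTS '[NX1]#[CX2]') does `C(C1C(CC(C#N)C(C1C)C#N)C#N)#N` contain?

4

[NX1]#[CX2] is the SMARTS for a nitrile: a nitrogen triple-bonded to a two-connected carbon.
The molecule carries 4 separate instances of a nitrile (-C#N) meeting every constraint; each maps to a distinct set of atoms, giving 4 matches.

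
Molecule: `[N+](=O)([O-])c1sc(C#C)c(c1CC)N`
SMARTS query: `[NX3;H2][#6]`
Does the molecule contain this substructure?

The pattern [NX3;H2][#6] describes a trivalent nitrogen with two H attached to carbon — a primary amine.
The molecule carries a primary amino group (-NH2), whose atoms satisfy every constraint of the query, so the pattern matches.

Yes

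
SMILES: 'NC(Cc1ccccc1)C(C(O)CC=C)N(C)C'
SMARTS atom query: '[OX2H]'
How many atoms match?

1

The query [OX2H] means: aliphatic oxygen with two connections, one of which is H — an -OH oxygen.
Check the 18 heavy atoms by environment: 2× C (H2, X4) → no; 3× C (H1, X4) → no; 1× c (aromatic, H0, X3) → no; 5× c (aromatic, H1, X3) → no; 1× O (H1, X2) → match; 1× N (H2, X3) → no; 1× C (H1, X3) → no; 1× C (H2, X3) → no; 1× N (H0, X3) → no; 2× C (H3, X4) → no.
That gives 1 matching atom.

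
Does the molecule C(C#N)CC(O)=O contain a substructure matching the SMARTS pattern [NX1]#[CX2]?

Yes

The pattern [NX1]#[CX2] describes a nitrogen triple-bonded to a two-connected carbon — a nitrile.
The molecule carries a nitrile (-C#N), whose atoms satisfy every constraint of the query, so the pattern matches.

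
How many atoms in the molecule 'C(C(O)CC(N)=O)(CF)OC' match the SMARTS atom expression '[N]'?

Check the 11 heavy atoms by environment: 6× C → no; 3× O → no; 1× F → no; 1× N → match.
That gives 1 matching atom.

1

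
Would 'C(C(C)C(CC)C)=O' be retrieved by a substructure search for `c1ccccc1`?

No

The pattern c1ccccc1 describes six aromatic carbons in a ring — a benzene ring.
The closest candidate here is a methyl group (-CH3), but no six-membered all-carbon aromatic ring is present. No other fragment satisfies the full query, so there is no match.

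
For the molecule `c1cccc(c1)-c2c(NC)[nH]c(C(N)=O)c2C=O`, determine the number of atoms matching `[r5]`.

5

The query [r5] means: r5 matches atoms in a five-membered ring.
Check the 18 heavy atoms by environment: 1× n (aromatic, in 5-ring) → match; 4× c (aromatic, in 5-ring) → match; 3× C (acyclic) → no; 2× O (acyclic) → no; 6× c (aromatic, in 6-ring) → no; 2× N (acyclic) → no.
Summing the matching environments: 1 + 4 = 5 matching atoms.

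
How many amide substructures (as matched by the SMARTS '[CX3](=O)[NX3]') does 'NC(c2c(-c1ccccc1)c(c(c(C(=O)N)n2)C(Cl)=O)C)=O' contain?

2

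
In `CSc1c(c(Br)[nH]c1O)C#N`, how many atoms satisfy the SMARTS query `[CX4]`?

The query [CX4] means: C with X4: aliphatic carbon with exactly 4 total connections (bonds + H).
Check the 11 heavy atoms by environment: 1× n (aromatic, X3) → no; 4× c (aromatic, X3) → no; 1× S (X2) → no; 1× C (X4) → match; 1× C (X2) → no; 1× N (X1) → no; 1× Br (X1) → no; 1× O (X2) → no.
That gives 1 matching atom.

1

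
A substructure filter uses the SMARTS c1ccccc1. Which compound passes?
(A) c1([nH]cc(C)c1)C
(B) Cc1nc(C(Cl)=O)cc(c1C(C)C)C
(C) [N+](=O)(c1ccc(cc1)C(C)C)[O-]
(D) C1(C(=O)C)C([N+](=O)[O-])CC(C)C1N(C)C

C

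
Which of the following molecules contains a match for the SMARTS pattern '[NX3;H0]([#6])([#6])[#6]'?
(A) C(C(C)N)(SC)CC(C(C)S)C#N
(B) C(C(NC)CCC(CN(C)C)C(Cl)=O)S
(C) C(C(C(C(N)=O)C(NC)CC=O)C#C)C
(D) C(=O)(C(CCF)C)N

B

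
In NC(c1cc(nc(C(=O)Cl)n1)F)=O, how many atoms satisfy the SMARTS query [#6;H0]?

The query [#6;H0] means: any carbon with no attached hydrogen.
Check the 13 heavy atoms by environment: 2× n (aromatic, H0) → no; 3× c (aromatic, H0) → match; 1× c (aromatic, H1) → no; 2× C (H0) → match; 2× O (H0) → no; 1× Cl (H0) → no; 1× F (H0) → no; 1× N (H2) → no.
Summing the matching environments: 3 + 2 = 5 matching atoms.

5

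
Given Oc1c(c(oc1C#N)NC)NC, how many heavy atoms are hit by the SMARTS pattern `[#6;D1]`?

2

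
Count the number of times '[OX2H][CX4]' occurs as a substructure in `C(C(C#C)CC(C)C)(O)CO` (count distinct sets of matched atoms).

[OX2H][CX4] is the SMARTS for an aliphatic alcohol: a hydroxyl oxygen bound to an sp3 (X4) carbon.
The molecule carries 2 separate instances of a hydroxyl group (-OH) meeting every constraint; each maps to a distinct set of atoms, giving 2 matches.

2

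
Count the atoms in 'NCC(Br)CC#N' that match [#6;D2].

3

The query [#6;D2] means: any carbon bonded to exactly two heavy atoms.
Check the 7 heavy atoms by environment: 3× C (D2) → match; 1× C (D3) → no; 2× N (D1) → no; 1× Br (D1) → no.
That gives 3 matching atoms.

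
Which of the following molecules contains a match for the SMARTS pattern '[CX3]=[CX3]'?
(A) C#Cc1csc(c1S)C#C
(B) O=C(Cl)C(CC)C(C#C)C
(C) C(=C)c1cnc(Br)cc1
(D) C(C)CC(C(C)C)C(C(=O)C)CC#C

C

[CX3]=[CX3] describes a non-aromatic C=C double bond between two sp2 carbons (an alkene).
(A) has an ethynyl group (-C#CH) but the C-C bond is a triple bond, not a double bond.
(B) has an ethynyl group (-C#CH) but the C-C bond is a triple bond, not a double bond.
(C) contains a vinyl group (-CH=CH2), which satisfies every atom and bond constraint.
(D) has an ethynyl group (-C#CH) but the C-C bond is a triple bond, not a double bond.
So the answer is (C).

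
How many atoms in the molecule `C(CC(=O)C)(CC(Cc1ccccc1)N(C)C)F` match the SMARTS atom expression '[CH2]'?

3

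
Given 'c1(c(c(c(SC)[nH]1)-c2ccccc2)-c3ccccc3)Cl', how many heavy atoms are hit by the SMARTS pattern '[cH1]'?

Check the 20 heavy atoms by environment: 1× n (aromatic, H1) → no; 6× c (aromatic, H0) → no; 1× S (H0) → no; 1× C (H3) → no; 10× c (aromatic, H1) → match; 1× Cl (H0) → no.
That gives 10 matching atoms.

10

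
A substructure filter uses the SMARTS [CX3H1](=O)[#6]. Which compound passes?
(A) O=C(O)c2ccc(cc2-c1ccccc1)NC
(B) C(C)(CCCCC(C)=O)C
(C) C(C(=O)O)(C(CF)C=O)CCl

C

[CX3H1](=O)[#6] describes an sp2 carbon with one H, double-bonded to O and single-bonded to carbon (an aldehyde).
(A) has a carboxylic acid group (-C(=O)OH) but the carbonyl carbon has H0 and is bonded to O, not H1.
(B) has an acetyl/ketone group (-C(=O)CH3) but the carbonyl carbon has H0 (two carbon neighbours), not H1.
(C) contains an aldehyde (-CHO), which satisfies every atom and bond constraint.
So the answer is (C).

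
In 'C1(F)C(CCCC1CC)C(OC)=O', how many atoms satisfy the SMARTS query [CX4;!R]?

The query [CX4;!R] means: aliphatic carbon with four total connections, not in a ring.
Check the 13 heavy atoms by environment: 6× C (X4, in 6-ring) → no; 1× C (X3, acyclic) → no; 1× O (X1, acyclic) → no; 1× O (X2, acyclic) → no; 3× C (X4, acyclic) → match; 1× F (X1, acyclic) → no.
That gives 3 matching atoms.

3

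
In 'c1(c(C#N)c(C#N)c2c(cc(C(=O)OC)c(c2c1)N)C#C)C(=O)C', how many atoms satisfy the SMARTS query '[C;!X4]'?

6

The query [C;!X4] means: aliphatic carbon that does not have four total connections.
Check the 24 heavy atoms by environment: 10× c (aromatic, X3) → no; 2× C (X3) → match; 2× O (X1) → no; 1× O (X2) → no; 2× C (X4) → no; 4× C (X2) → match; 1× N (X3) → no; 2× N (X1) → no.
Summing the matching environments: 2 + 4 = 6 matching atoms.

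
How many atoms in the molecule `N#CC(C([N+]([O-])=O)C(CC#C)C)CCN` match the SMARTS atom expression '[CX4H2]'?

Check the 15 heavy atoms by environment: 3× C (H2, X4) → match; 3× C (H1, X4) → no; 1× N (charge +1, H0, X3) → no; 1× O (charge -1, H0, X1) → no; 1× O (H0, X1) → no; 2× C (H0, X2) → no; 1× C (H1, X2) → no; 1× N (H0, X1) → no; 1× N (H2, X3) → no; 1× C (H3, X4) → no.
That gives 3 matching atoms.

3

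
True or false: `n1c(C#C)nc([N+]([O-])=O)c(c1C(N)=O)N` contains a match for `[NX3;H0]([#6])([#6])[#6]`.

The pattern [NX3;H0]([#6])([#6])[#6] describes a trivalent nitrogen with no H, bonded to three carbons — a tertiary amine.
The closest candidate here is a primary amide (-C(=O)NH2), but the amide nitrogen has H2 and only one carbon neighbour. No other fragment satisfies the full query, so there is no match.

False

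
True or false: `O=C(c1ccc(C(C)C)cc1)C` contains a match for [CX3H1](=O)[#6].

The pattern [CX3H1](=O)[#6] describes an sp2 carbon with one H, double-bonded to O and single-bonded to carbon — an aldehyde.
The closest candidate here is an acetyl/ketone group (-C(=O)CH3), but the carbonyl carbon has H0 (two carbon neighbours), not H1. No other fragment satisfies the full query, so there is no match.

False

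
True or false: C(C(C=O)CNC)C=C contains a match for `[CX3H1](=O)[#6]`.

The pattern [CX3H1](=O)[#6] describes an sp2 carbon with one H, double-bonded to O and single-bonded to carbon — an aldehyde.
The molecule carries an aldehyde (-CHO), whose atoms satisfy every constraint of the query, so the pattern matches.

True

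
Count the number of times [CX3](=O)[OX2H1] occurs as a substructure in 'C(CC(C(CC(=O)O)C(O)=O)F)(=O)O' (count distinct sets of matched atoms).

[CX3](=O)[OX2H1] is the SMARTS for a carboxylic acid: an sp2 carbon double-bonded to O and single-bonded to an -OH oxygen.
The molecule carries 3 separate instances of a carboxylic acid group (-C(=O)OH) meeting every constraint; each maps to a distinct set of atoms, giving 3 matches.

3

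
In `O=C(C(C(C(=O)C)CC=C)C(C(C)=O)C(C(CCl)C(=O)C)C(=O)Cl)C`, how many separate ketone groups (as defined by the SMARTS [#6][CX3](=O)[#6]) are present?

[#6][CX3](=O)[#6] is the SMARTS for a ketone: a carbonyl carbon (no H) flanked by two carbons.
The molecule carries 4 separate instances of an acetyl/ketone group (-C(=O)CH3) meeting every constraint; each maps to a distinct set of atoms, giving 4 matches.

4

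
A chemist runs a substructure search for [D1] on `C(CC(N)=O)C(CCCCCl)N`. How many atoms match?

Check the 12 heavy atoms by environment: 6× C (D2) → no; 2× C (D3) → no; 1× O (D1) → match; 2× N (D1) → match; 1× Cl (D1) → match.
Summing the matching environments: 1 + 2 + 1 = 4 matching atoms.

4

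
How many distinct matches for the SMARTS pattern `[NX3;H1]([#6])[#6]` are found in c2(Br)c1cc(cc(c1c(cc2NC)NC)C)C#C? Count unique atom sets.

2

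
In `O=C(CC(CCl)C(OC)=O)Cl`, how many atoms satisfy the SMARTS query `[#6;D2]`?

The query [#6;D2] means: any carbon bonded to exactly two heavy atoms.
Check the 11 heavy atoms by environment: 2× C (D2) → match; 3× C (D3) → no; 2× O (D1) → no; 2× Cl (D1) → no; 1× O (D2) → no; 1× C (D1) → no.
That gives 2 matching atoms.

2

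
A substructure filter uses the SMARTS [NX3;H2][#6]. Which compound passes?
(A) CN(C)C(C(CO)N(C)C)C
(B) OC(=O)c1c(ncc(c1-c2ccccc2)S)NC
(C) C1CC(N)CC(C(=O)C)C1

C

[NX3;H2][#6] describes a trivalent nitrogen with two H attached to carbon (a primary amine).
(A) has a dimethylamino group (-N(CH3)2) but the nitrogen has H0, not H2.
(B) has an N-methylamino group (-NHCH3) but the nitrogen bears two carbons and only one H (H1), not H2.
(C) contains a primary amino group (-NH2), which satisfies every atom and bond constraint.
So the answer is (C).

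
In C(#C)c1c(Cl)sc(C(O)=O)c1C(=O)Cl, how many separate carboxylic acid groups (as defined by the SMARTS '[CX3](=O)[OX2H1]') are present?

1

[CX3](=O)[OX2H1] is the SMARTS for a carboxylic acid: an sp2 carbon double-bonded to O and single-bonded to an -OH oxygen.
Exactly one fragment in the molecule meets all constraints, giving 1 match.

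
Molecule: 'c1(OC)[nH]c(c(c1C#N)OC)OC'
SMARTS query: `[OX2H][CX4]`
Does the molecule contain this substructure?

No

The pattern [OX2H][CX4] describes a hydroxyl oxygen bound to an sp3 (X4) carbon — an aliphatic alcohol.
The closest candidate here is a methoxy ether (-OCH3), but the oxygen has H0 (ether), not H1. No other fragment satisfies the full query, so there is no match.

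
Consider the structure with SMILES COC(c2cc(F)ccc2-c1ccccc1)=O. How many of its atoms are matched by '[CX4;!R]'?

1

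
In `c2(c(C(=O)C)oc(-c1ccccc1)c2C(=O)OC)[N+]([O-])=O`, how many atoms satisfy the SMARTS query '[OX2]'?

1

The query [OX2] means: aliphatic oxygen with two total connections — ether, hydroxyl, or ester single-bond O.
Check the 21 heavy atoms by environment: 1× o (aromatic, X2) → no; 10× c (aromatic, X3) → no; 2× C (X3) → no; 3× O (X1) → no; 2× C (X4) → no; 1× N (charge +1, X3) → no; 1× O (charge -1, X1) → no; 1× O (X2) → match.
That gives 1 matching atom.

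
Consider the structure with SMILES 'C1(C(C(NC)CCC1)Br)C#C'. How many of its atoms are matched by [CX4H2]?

3

The query [CX4H2] means: sp3 carbon (X4) with exactly two hydrogens.
Check the 11 heavy atoms by environment: 3× C (H1, X4) → no; 3× C (H2, X4) → match; 1× N (H1, X3) → no; 1× C (H3, X4) → no; 1× Br (H0, X1) → no; 1× C (H0, X2) → no; 1× C (H1, X2) → no.
That gives 3 matching atoms.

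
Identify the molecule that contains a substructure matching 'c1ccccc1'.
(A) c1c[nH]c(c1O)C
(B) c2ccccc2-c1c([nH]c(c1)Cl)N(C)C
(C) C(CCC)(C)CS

B

c1ccccc1 describes six aromatic carbons in a ring (a benzene ring).
(A) has a methyl group (-CH3) but no six-membered all-carbon aromatic ring is present.
(B) contains a phenyl ring, which satisfies every atom and bond constraint.
(C) has a methyl group (-CH3) but no six-membered all-carbon aromatic ring is present.
So the answer is (B).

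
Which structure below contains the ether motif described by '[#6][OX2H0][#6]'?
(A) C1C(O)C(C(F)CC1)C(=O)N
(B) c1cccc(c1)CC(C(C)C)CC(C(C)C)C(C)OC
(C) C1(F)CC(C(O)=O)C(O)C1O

[#6][OX2H0][#6] describes an aliphatic oxygen bridging two carbons with no H on the oxygen (an ether).
(A) has a hydroxyl group (-OH) but the oxygen has H1, not H0 bridging two carbons.
(B) contains a methoxy ether (-OCH3), which satisfies every atom and bond constraint.
(C) has a hydroxyl group (-OH) but the oxygen has H1, not H0 bridging two carbons.
So the answer is (B).

B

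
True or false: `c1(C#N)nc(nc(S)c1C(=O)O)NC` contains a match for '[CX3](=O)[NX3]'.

The pattern [CX3](=O)[NX3] describes a carbonyl carbon bonded to a trivalent nitrogen — an amide.
The closest candidate here is a carboxylic acid group (-C(=O)OH), but the carbonyl is bonded to O, not to an NX3 nitrogen. No other fragment satisfies the full query, so there is no match.

False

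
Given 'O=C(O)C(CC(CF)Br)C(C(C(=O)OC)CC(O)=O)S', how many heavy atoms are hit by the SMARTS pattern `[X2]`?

Check the 20 heavy atoms by environment: 8× C (X4) → no; 3× C (X3) → no; 3× O (X1) → no; 3× O (X2) → match; 1× S (X2) → match; 1× F (X1) → no; 1× Br (X1) → no.
Summing the matching environments: 3 + 1 = 4 matching atoms.

4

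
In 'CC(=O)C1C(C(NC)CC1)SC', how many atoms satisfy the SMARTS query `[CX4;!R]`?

The query [CX4;!R] means: aliphatic carbon with four total connections, not in a ring.
Check the 12 heavy atoms by environment: 5× C (X4, in 5-ring) → no; 1× C (X3, acyclic) → no; 1× O (X1, acyclic) → no; 3× C (X4, acyclic) → match; 1× N (X3, acyclic) → no; 1× S (X2, acyclic) → no.
That gives 3 matching atoms.

3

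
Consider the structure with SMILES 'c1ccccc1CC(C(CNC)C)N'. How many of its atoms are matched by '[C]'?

6

Check the 14 heavy atoms by environment: 6× C → match; 2× N → no; 6× c (aromatic) → no.
That gives 6 matching atoms.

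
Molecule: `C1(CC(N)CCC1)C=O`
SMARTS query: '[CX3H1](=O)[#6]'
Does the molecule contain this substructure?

Yes

The pattern [CX3H1](=O)[#6] describes an sp2 carbon with one H, double-bonded to O and single-bonded to carbon — an aldehyde.
The molecule carries an aldehyde (-CHO), whose atoms satisfy every constraint of the query, so the pattern matches.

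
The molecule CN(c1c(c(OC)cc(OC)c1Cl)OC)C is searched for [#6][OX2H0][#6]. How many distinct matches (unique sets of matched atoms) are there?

3

[#6][OX2H0][#6] is the SMARTS for an ether: an aliphatic oxygen bridging two carbons with no H on the oxygen.
The molecule carries 3 separate instances of a methoxy ether (-OCH3) meeting every constraint; each maps to a distinct set of atoms, giving 3 matches.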